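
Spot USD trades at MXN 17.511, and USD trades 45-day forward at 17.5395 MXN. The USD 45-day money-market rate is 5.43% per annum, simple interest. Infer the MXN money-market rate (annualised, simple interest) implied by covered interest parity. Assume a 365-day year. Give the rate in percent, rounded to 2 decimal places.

6.76%

T = 45/365 years.
CIP gives F = S · g_MXN/g_USD, so g_MXN/g_USD = 17.5395/17.511 = 1.0016275.
USD growth factor: 1 + 0.0543×45/365 = 1.0066945.
So the MXN growth factor = 1.0083329.
(1.0083329 − 1)/T = 0.067589, i.e. 6.76%.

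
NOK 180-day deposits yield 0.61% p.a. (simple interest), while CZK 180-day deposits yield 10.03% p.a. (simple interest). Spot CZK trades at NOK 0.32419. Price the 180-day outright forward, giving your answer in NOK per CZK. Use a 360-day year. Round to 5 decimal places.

T = 180/360 years.
NOK growth factor: 1 + 0.0061×180/360 = 1.003050.
CZK growth factor: 1 + 0.1003×180/360 = 1.050150.
So F = 0.32419 × 1.003050 / 1.050150 = 0.3096498 (NOK/CZK).

0.30965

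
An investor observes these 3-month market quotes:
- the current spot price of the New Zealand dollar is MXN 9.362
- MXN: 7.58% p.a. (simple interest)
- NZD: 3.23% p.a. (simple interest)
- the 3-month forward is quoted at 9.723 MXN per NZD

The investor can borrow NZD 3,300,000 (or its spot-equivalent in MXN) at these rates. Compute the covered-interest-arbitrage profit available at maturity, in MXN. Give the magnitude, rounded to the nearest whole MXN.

T = 3/12 years.
Keep in NZD, deliver into the forward: 3,300,000·1.008075·9.723 = MXN 32,344,993.64.
Swap to MXN now, deposit: 3,300,000·9.362·1.018950 = MXN 31,480,052.67.
The quoted forward overvalues NZD, so borrow MXN, buy NZD at spot, deposit the NZD at 3.23%, and sell the proceeds forward at 9.723.
The gap between the two covered legs is MXN 864,941.

MXN 864,941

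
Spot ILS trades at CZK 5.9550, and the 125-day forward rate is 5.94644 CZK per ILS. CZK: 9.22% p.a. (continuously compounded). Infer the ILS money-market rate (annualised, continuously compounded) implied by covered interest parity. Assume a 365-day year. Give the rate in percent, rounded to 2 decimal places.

9.64%

T = 125/365 years.
F/S = 5.94644/5.955 = 0.9985626 = (growth of CZK) / (growth of ILS).
CZK growth factor: e^(0.0922×125/365) = 1.0320791.
That pins the ILS growth at 1.0335647.
r = ln(1.0335647)/(125/365) = 0.096400 → 9.64%.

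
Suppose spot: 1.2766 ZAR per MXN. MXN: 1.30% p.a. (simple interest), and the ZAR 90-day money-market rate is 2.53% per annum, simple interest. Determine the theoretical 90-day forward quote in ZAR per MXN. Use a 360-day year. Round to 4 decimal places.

1.2805

T = 90/360 years.
ZAR accumulates by 1 + 0.0253×90/360 = 1.006325.
MXN growth factor: 1 + 0.0130×90/360 = 1.003250.
CIP: F = S · (grow ZAR)/(grow MXN) = 1.2766 × 1.006325/1.003250 = 1.280513 ZAR per MXN.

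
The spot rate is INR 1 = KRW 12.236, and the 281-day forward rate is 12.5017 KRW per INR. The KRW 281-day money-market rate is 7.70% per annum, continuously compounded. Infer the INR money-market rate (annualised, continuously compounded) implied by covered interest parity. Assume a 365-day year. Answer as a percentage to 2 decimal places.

4.91%

T = 281/365 years.
CIP gives F = S · g_KRW/g_INR, so g_KRW/g_INR = 12.5017/12.236 = 1.0217146.
KRW growth factor: e^(0.0770×281/365) = 1.0610717.
So the INR growth factor = 1.0385206.
r = ln(1.0385206)/(281/365) = 0.049096 → 4.91%.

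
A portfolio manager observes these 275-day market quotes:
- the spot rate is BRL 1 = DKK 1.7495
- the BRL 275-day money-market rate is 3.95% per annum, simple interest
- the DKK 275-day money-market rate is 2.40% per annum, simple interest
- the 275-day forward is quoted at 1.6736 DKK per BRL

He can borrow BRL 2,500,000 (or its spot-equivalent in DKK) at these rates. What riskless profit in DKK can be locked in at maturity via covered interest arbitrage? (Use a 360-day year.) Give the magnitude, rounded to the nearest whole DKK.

T = 275/360 years.
Keep in BRL, deliver into the forward: 2,500,000·1.030173611·1.6736 = DKK 4,310,246.39.
Swap to DKK now, deposit: 2,500,000·1.7495·1.018333333 = DKK 4,453,935.42.
The quoted forward undervalues BRL, so borrow BRL, convert to DKK at spot, deposit the DKK at 2.40%, and buy BRL forward at 1.6736 to cover the loan.
Arbitrage profit = |4,310,246.39 − 4,453,935.42| = DKK 143,689.

DKK 143,689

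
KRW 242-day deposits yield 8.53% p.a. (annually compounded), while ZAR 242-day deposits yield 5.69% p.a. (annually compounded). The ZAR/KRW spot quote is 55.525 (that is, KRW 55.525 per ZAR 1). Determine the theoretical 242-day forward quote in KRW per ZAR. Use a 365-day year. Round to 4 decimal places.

T = 242/365 years.
KRW growth factor: (1 + 0.0853)^(242/365) = 1.05577168.
ZAR growth factor: (1 + 0.0569)^(242/365) = 1.03737267.
Forward (KRW per ZAR) = 55.525 × 1.05577168 / 1.03737267 = 56.509800.

56.5098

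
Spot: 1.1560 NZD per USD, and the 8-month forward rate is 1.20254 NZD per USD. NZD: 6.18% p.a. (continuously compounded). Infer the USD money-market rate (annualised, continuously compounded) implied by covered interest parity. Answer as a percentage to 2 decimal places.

T = 8/12 years.
F/S = 1.20254/1.156 = 1.0402595 = (growth of NZD) / (growth of USD).
NZD growth factor: e^(0.0618×8/12) = 1.0420605.
So the USD growth factor = 1.0017313.
Take logs: ln 1.0017313 / (8/12) = 0.002595, so 0.26%.

0.26%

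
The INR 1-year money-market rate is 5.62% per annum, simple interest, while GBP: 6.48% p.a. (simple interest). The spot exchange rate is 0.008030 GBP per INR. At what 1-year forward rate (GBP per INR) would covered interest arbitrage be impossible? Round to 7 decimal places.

T = 1 year.
GBP accumulates by 1 + 0.0648×1 = 1.064800.
INR growth factor: 1 + 0.0562×1 = 1.056200.
So F = 0.00803 × 1.064800 / 1.056200 = 0.008095383 (GBP/INR).

0.0080954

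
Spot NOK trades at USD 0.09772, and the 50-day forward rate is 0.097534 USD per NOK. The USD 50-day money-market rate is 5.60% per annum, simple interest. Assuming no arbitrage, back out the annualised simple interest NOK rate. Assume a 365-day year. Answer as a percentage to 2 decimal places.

T = 50/365 years.
F/S = 0.097534/0.09772 = 0.9980966 = (growth of USD) / (growth of NOK).
The USD side grows by 1 + 0.0560×50/365 = 1.0076712.
That pins the NOK growth at 1.0095929.
(1.0095929 − 1)/T = 0.070028, i.e. 7.00%.

7.00%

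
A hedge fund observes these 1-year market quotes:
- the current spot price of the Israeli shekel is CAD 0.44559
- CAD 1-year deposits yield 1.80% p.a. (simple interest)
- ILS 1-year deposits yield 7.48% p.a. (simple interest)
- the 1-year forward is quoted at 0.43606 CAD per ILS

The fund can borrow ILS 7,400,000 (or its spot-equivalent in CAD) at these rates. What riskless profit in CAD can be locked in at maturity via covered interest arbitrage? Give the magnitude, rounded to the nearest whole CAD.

T = 1 year.
Keep in ILS, deliver into the forward: 7,400,000·1.074800·0.43606 = CAD 3,468,211.93.
Swap to CAD now, deposit: 7,400,000·0.44559·1.018000 = CAD 3,356,718.59.
The quoted forward overvalues ILS, so borrow CAD, buy ILS at spot, deposit the ILS at 7.48%, and sell the proceeds forward at 0.43606.
Arbitrage profit = |3,468,211.93 − 3,356,718.59| = CAD 111,493.

CAD 111,493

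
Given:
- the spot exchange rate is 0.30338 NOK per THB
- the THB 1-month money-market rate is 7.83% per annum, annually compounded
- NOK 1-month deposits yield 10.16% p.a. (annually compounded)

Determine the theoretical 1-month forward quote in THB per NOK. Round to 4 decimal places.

3.2903

T = 1/12 years.
NOK accumulates by (1 + 0.1016)^(1/12) = 1.0080962.
Growth of 1 THB over T: (1 + 0.0783)^(1/12) = 1.0063019.
CIP: F = S · (grow NOK)/(grow THB) = 0.30338 × 1.0080962/1.0063019 = 0.3039209 NOK per THB.
Quoted the other way: 1/0.3039209 = 3.2903 THB per NOK.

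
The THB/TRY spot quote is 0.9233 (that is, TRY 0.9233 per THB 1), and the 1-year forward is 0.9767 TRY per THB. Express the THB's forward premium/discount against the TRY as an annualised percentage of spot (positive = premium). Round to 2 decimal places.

T = 1 year.
(F − S)/S = (0.9767 − 0.9233)/0.9233 = 0.0578360.
×(1/T) gives 5.78% p.a.

+5.78%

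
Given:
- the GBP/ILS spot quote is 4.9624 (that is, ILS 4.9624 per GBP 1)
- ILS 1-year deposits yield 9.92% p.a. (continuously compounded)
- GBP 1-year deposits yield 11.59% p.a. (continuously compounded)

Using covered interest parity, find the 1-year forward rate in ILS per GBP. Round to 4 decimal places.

4.8802

T = 1 year.
ILS accumulates by e^(0.0992×1) = 1.1042871.
GBP growth factor: e^(0.1159×1) = 1.1228836.
So F = 4.9624 × 1.1042871 / 1.1228836 = 4.880216 (ILS/GBP).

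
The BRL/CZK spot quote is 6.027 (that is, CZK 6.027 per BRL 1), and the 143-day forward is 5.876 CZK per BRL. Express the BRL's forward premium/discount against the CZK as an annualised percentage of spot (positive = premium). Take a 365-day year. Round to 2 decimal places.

-6.39%

T = 143/365 years.
BRL trades forward at -2.50539% vs spot over the period.
Annualise by dividing by T: -0.0250539 / (143/365) = -0.063949 → -6.39%.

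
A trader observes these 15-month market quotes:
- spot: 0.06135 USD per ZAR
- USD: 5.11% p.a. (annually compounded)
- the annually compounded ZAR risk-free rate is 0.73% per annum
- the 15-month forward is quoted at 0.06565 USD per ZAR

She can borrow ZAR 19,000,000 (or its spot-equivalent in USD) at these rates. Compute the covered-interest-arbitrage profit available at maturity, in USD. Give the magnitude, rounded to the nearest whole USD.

T = 15/12 years.
Route A — deposit ZAR, sell forward: 19,000,000 × 1.009133311 × 0.06565 = USD 1,258,742.44.
Route B — convert at spot, deposit USD: 19,000,000 × 0.06135 × 1.064277903 = USD 1,240,575.54.
The quoted forward overvalues ZAR, so borrow USD, buy ZAR at spot, deposit the ZAR at 0.73%, and sell the proceeds forward at 0.06565.
Arbitrage profit = |1,258,742.44 − 1,240,575.54| = USD 18,167.

USD 18,167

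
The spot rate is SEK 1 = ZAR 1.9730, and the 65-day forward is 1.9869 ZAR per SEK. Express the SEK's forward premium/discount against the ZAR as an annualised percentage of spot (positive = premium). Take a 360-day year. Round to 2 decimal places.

T = 65/360 years.
(F − S)/S = (1.9869 − 1.973)/1.973 = 0.0070451.
×(1/T) gives 3.90% p.a.

+3.90%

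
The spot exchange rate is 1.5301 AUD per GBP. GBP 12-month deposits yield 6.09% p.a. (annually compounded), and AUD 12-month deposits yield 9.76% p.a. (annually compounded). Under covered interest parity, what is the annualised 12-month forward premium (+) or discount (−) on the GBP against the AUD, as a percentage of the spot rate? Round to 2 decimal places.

T = 1 year.
No-arbitrage forward: 1.5301 × 1.097600 / 1.060900 = 1.5830312 AUD/GBP.
(F − S)/S ÷ T = (1.5830312 − 1.5301)/1.5301/1 = 0.034593 → 3.46%.

+3.46%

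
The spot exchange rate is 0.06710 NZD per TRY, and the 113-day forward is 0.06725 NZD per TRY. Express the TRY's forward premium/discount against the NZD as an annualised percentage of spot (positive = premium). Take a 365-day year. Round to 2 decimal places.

T = 113/365 years.
Period premium: (0.06725 − 0.0671)/0.0671 = 0.0022355.
Per annum: 0.0022355 / (113/365) = 0.007221 = 0.72%.

+0.72%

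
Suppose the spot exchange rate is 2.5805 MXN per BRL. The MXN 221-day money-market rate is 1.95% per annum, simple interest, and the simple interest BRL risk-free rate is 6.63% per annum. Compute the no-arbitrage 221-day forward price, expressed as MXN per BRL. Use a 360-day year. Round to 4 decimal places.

2.5093

T = 221/360 years.
MXN accumulates by 1 + 0.0195×221/360 = 1.0119708.
BRL growth factor: 1 + 0.0663×221/360 = 1.0407008.
So F = 2.5805 × 1.0119708 / 1.0407008 = 2.509262 (MXN/BRL).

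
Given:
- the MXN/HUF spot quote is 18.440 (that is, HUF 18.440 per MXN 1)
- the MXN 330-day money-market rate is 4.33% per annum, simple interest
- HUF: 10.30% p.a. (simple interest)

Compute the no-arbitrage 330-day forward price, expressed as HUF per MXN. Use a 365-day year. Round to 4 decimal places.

T = 330/365 years.
HUF growth factor: 1 + 0.1030×330/365 = 1.09312329.
Growth of 1 MXN over T: 1 + 0.0433×330/365 = 1.03914795.
So F = 18.44 × 1.09312329 / 1.03914795 = 19.397809 (HUF/MXN).

19.3978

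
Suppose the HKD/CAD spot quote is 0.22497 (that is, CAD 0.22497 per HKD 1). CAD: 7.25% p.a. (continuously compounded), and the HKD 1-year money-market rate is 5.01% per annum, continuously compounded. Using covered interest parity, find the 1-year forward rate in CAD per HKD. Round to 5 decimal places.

0.23007

T = 1 year.
Growth of 1 CAD over T: e^(0.0725×1) = 1.0751928.
Growth of 1 HKD over T: e^(0.0501×1) = 1.0513762.
CIP: F = S · (grow CAD)/(grow HKD) = 0.22497 × 1.0751928/1.0513762 = 0.2300662 CAD per HKD.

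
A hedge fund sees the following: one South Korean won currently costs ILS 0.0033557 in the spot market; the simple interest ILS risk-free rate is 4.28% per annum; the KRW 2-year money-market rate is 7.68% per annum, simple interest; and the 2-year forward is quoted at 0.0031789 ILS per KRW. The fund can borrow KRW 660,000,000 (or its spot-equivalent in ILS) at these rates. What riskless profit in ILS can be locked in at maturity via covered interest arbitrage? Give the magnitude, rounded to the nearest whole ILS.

ILS 15,993

T = 2 years.
Invest the KRW and cover forward: 660,000,000 × 1.153600 × 0.0031789 = ILS 2,420,338.17.
Convert at spot and invest in ILS: 660,000,000 × 0.0033557 × 1.085600 = ILS 2,404,345.63.
The quoted forward overvalues KRW, so borrow ILS, buy KRW at spot, deposit the KRW at 7.68%, and sell the proceeds forward at 0.0031789.
Arbitrage profit = |2,420,338.17 − 2,404,345.63| = ILS 15,993.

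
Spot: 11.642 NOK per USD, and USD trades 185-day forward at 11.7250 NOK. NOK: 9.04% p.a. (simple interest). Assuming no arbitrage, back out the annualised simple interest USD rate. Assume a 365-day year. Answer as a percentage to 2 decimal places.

7.58%

T = 185/365 years.
F/S = 11.725/11.642 = 1.0071294 = (growth of NOK) / (growth of USD).
The NOK side grows by 1 + 0.0904×185/365 = 1.0458192.
So the USD growth factor = 1.0384159.
r = (1.0384159 − 1)/(185/365) = 0.075794 → 7.58%.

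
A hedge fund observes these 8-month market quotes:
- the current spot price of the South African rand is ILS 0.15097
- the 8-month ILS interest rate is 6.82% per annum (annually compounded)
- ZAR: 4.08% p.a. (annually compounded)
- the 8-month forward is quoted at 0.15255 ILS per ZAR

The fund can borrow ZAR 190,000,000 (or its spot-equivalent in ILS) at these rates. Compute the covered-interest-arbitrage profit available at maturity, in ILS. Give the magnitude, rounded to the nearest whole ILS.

T = 8/12 years.
Keep in ZAR, deliver into the forward: 190,000,000·1.0270183162·0.15255 = ILS 29,767,612.39.
Swap to ILS now, deposit: 190,000,000·0.15097·1.0449649309 = ILS 29,974,087.57.
The quoted forward undervalues ZAR, so borrow ZAR, convert to ILS at spot, deposit the ILS at 6.82%, and buy ZAR forward at 0.15255 to cover the loan.
Profit = 29,974,087.57 − 29,767,612.39 = ILS 206,475.

ILS 206,475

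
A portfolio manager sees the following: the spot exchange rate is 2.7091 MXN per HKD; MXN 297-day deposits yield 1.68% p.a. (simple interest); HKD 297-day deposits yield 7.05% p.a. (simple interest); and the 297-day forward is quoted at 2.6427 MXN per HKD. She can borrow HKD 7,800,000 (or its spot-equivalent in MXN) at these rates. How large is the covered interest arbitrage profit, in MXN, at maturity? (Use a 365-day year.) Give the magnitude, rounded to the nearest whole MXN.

T = 297/365 years.
Invest the HKD and cover forward: 7,800,000 × 1.0573657534 × 2.6427 = MXN 21,795,543.72.
Convert at spot and invest in MXN: 7,800,000 × 2.7091 × 1.013670137 = MXN 21,419,843.39.
The quoted forward overvalues HKD, so borrow MXN, buy HKD at spot, deposit the HKD at 7.05%, and sell the proceeds forward at 2.6427.
Arbitrage profit = |21,795,543.72 − 21,419,843.39| = MXN 375,700.

MXN 375,700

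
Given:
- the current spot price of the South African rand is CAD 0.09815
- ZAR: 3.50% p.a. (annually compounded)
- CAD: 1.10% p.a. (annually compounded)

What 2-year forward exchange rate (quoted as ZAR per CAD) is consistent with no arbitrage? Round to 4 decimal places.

T = 2 years.
CAD growth factor: (1 + 0.0110)^2 = 1.022121.
Growth of 1 ZAR over T: (1 + 0.0350)^2 = 1.071225.
Forward (CAD per ZAR) = 0.09815 × 1.022121 / 1.071225 = 0.093650891.
Invert for ZAR per CAD: 1 / 0.093650891 = 10.6780.

10.6780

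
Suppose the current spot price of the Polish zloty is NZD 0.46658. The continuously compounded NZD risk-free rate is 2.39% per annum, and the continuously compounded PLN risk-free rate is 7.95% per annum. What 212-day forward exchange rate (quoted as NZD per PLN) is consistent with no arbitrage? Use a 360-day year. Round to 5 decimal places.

0.45155

T = 212/360 years.
NZD growth factor: e^(0.0239×212/360) = 1.014174.
PLN accumulates by e^(0.0795×212/360) = 1.0479299.
So F = 0.46658 × 1.014174 / 1.0479299 = 0.4515505 (NZD/PLN).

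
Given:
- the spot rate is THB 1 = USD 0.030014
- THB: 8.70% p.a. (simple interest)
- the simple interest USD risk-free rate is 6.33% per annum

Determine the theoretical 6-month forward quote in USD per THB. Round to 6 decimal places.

T = 6/12 years.
USD growth factor: 1 + 0.0633×6/12 = 1.031650.
THB growth factor: 1 + 0.0870×6/12 = 1.043500.
Forward (USD per THB) = 0.030014 × 1.031650 / 1.043500 = 0.02967316.

0.029673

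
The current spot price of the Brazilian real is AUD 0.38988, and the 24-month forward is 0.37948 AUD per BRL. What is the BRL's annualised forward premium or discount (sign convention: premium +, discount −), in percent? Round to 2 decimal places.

-1.33%

T = 2 years.
Period premium: (0.37948 − 0.38988)/0.38988 = -0.0266749.
Annualise by dividing by T: -0.0266749 / 2 = -0.013337 → -1.33%.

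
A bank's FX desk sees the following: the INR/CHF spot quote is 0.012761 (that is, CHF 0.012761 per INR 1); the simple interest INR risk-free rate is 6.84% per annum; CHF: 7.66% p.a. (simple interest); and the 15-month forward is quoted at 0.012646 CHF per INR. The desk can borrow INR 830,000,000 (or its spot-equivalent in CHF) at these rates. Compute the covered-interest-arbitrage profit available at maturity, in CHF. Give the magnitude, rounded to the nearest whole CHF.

CHF 212,175

T = 15/12 years.
Keep in INR, deliver into the forward: 830,000,000·1.085500·0.012646 = CHF 11,393,603.39.
Swap to CHF now, deposit: 830,000,000·0.012761·1.095750 = CHF 11,605,778.57.
The quoted forward undervalues INR, so borrow INR, convert to CHF at spot, deposit the CHF at 7.66%, and buy INR forward at 0.012646 to cover the loan.
Profit = 11,605,778.57 − 11,393,603.39 = CHF 212,175.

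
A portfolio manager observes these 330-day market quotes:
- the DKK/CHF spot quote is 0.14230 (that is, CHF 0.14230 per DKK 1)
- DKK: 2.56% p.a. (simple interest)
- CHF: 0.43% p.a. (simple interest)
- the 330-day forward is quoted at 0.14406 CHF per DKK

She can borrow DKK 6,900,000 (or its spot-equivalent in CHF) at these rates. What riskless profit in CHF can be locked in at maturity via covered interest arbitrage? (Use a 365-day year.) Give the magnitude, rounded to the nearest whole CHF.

T = 330/365 years.
Route A — deposit DKK, sell forward: 6,900,000 × 1.02314521 × 0.14406 = CHF 1,017,020.66.
Route B — convert at spot, deposit CHF: 6,900,000 × 0.14230 × 1.00388767 = CHF 985,687.19.
The quoted forward overvalues DKK, so borrow CHF, buy DKK at spot, deposit the DKK at 2.56%, and sell the proceeds forward at 0.14406.
Profit = 1,017,020.66 − 985,687.19 = CHF 31,333.

CHF 31,333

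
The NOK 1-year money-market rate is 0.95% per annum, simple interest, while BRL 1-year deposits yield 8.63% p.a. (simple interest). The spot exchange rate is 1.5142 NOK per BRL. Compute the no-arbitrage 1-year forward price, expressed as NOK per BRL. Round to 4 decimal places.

T = 1 year.
Growth of 1 NOK over T: 1 + 0.0095×1 = 1.009500.
BRL growth factor: 1 + 0.0863×1 = 1.086300.
Forward (NOK per BRL) = 1.5142 × 1.009500 / 1.086300 = 1.407148.

1.4071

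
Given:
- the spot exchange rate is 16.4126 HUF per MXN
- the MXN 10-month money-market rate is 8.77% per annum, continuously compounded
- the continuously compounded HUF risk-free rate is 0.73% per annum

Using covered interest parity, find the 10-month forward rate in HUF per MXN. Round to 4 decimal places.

T = 10/12 years.
HUF accumulates by e^(0.0073×10/12) = 1.00610187.
Growth of 1 MXN over T: e^(0.0877×10/12) = 1.07582018.
Forward (HUF per MXN) = 16.4126 × 1.00610187 / 1.07582018 = 15.348985.

15.3490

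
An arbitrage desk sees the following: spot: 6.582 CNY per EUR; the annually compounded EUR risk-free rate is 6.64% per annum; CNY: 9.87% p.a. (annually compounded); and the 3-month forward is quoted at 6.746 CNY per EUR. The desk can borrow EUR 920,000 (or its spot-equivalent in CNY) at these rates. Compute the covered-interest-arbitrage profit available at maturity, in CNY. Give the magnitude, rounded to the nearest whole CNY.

CNY 107,249

T = 3/12 years.
Invest the EUR and cover forward: 920,000 × 1.016201974 × 6.746 = CNY 6,306,874.64.
Convert at spot and invest in CNY: 920,000 × 6.582 × 1.023810976 = CNY 6,199,625.94.
The quoted forward overvalues EUR, so borrow CNY, buy EUR at spot, deposit the EUR at 6.64%, and sell the proceeds forward at 6.746.
The gap between the two covered legs is CNY 107,249.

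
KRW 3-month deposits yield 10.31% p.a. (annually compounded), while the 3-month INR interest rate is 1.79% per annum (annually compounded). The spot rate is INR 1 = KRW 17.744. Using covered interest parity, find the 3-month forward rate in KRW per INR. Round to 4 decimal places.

T = 3/12 years.
Growth of 1 KRW over T: (1 + 0.1031)^(3/12) = 1.02483446.
INR growth factor: (1 + 0.0179)^(3/12) = 1.00444527.
Forward (KRW per INR) = 17.744 × 1.02483446 / 1.00444527 = 18.104185.

18.1042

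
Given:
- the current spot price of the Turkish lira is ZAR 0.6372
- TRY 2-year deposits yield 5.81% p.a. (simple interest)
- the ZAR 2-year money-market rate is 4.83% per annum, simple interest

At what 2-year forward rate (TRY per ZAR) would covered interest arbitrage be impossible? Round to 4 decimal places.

1.5974

T = 2 years.
ZAR growth factor: 1 + 0.0483×2 = 1.096600.
Growth of 1 TRY over T: 1 + 0.0581×2 = 1.116200.
CIP: F = S · (grow ZAR)/(grow TRY) = 0.6372 × 1.096600/1.116200 = 0.6260110 ZAR per TRY.
Invert for TRY per ZAR: 1 / 0.6260110 = 1.5974.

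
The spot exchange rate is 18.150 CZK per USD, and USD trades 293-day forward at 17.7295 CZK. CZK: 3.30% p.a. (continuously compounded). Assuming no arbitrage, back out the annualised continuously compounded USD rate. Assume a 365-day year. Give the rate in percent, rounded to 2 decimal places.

6.22%

T = 293/365 years.
By CIP, F/S equals the CZK-to-USD growth ratio: 17.7295/18.15 = 0.9768320.
The CZK side grows by e^(0.0330×293/365) = 1.0268444.
So the USD growth factor = 1.0511986.
Take logs: ln 1.0511986 / (293/365) = 0.062201, so 6.22%.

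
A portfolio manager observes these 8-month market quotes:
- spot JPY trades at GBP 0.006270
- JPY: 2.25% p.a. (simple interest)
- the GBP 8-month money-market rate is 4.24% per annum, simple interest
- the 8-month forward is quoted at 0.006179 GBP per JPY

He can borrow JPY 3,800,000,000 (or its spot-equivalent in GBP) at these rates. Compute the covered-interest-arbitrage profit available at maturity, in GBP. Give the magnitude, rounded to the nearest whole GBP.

GBP 667,079

T = 8/12 years.
Route A — deposit JPY, sell forward: 3,800,000,000 × 1.015000 × 0.006179 = GBP 23,832,403.00.
Route B — convert at spot, deposit GBP: 3,800,000,000 × 0.006270 × 1.0282666667 = GBP 24,499,481.60.
The quoted forward undervalues JPY, so borrow JPY, convert to GBP at spot, deposit the GBP at 4.24%, and buy JPY forward at 0.006179 to cover the loan.
Profit = 24,499,481.60 − 23,832,403.00 = GBP 667,079.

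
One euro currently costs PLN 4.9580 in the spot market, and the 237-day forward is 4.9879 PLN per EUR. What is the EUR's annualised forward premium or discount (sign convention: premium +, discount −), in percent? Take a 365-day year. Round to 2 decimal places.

T = 237/365 years.
EUR trades forward at +0.60307% vs spot over the period.
Per annum: 0.0060307 / (237/365) = 0.009288 = 0.93%.

+0.93%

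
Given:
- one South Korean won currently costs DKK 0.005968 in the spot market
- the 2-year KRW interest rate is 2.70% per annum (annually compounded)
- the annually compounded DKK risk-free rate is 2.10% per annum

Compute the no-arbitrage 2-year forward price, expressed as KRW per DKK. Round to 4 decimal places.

169.5355

T = 2 years.
DKK growth factor: (1 + 0.0210)^2 = 1.042441.
Growth of 1 KRW over T: (1 + 0.0270)^2 = 1.054729.
Forward (DKK per KRW) = 0.005968 × 1.042441 / 1.054729 = 0.00589847050.
Invert for KRW per DKK: 1 / 0.00589847050 = 169.5355.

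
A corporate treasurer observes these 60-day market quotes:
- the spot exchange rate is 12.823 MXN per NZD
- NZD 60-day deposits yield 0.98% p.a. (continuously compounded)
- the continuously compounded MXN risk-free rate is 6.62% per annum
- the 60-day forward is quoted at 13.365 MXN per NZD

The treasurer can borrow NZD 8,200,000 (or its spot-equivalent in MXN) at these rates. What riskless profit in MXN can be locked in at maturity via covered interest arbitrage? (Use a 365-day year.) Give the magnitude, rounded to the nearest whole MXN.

MXN 3,470,596

T = 60/365 years.
Keep in NZD, deliver into the forward: 8,200,000·1.0016122572·13.365 = MXN 109,769,692.10.
Swap to MXN now, deposit: 8,200,000·12.823·1.0109416182 = MXN 106,299,095.84.
The quoted forward overvalues NZD, so borrow MXN, buy NZD at spot, deposit the NZD at 0.98%, and sell the proceeds forward at 13.365.
Arbitrage profit = |109,769,692.10 − 106,299,095.84| = MXN 3,470,596.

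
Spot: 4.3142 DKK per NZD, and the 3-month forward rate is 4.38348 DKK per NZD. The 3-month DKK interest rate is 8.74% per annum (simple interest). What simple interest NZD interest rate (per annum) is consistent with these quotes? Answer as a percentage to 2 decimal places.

2.28%

T = 3/12 years.
CIP gives F = S · g_DKK/g_NZD, so g_DKK/g_NZD = 4.38348/4.3142 = 1.0160586.
The DKK side grows by 1 + 0.0874×3/12 = 1.021850.
So the NZD growth factor = 1.0056999.
r = (1.0056999 − 1)/(3/12) = 0.022800 → 2.28%.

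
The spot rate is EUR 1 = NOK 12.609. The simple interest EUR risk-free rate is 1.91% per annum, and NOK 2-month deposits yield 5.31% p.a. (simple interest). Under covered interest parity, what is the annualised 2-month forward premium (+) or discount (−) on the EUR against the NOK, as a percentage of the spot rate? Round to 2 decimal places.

T = 2/12 years.
F = S · g_NOK/g_EUR = 12.609 × 1.008850/1.0031833 = 12.680225.
(F − S)/S ÷ T = (12.680225 − 12.609)/12.609/(2/12) = 0.033892 → 3.39%.

+3.39%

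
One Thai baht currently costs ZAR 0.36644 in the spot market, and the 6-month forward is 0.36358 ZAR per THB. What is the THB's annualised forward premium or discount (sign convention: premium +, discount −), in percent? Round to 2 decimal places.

-1.56%

T = 6/12 years.
THB trades forward at -0.78048% vs spot over the period.
×(1/T) gives -1.56% p.a.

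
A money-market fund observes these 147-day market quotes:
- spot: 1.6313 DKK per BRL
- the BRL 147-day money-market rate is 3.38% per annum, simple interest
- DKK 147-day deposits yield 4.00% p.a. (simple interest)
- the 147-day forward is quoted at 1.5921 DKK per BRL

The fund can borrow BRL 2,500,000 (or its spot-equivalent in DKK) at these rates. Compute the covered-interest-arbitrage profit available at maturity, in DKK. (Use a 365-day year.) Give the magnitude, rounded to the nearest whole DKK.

T = 147/365 years.
Keep in BRL, deliver into the forward: 2,500,000·1.013612603·1.5921 = DKK 4,034,431.56.
Swap to DKK now, deposit: 2,500,000·1.6313·1.016109589 = DKK 4,143,948.93.
The quoted forward undervalues BRL, so borrow BRL, convert to DKK at spot, deposit the DKK at 4.00%, and buy BRL forward at 1.5921 to cover the loan.
Arbitrage profit = |4,034,431.56 − 4,143,948.93| = DKK 109,517.

DKK 109,517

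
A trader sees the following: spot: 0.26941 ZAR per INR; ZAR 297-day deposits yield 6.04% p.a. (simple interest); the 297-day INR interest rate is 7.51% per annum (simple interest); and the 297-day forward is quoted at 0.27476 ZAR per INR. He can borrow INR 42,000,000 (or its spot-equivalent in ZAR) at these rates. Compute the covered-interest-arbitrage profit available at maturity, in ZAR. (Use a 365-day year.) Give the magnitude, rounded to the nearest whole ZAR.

ZAR 373,777

T = 297/365 years.
Invest the INR and cover forward: 42,000,000 × 1.0611087671 × 0.27476 = ZAR 12,245,110.28.
Convert at spot and invest in ZAR: 42,000,000 × 0.26941 × 1.0491473973 = ZAR 11,871,333.61.
The quoted forward overvalues INR, so borrow ZAR, buy INR at spot, deposit the INR at 7.51%, and sell the proceeds forward at 0.27476.
Arbitrage profit = |12,245,110.28 − 11,871,333.61| = ZAR 373,777.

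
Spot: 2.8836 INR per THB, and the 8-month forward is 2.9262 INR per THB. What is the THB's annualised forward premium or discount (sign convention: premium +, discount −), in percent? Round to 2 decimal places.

+2.22%

T = 8/12 years.
THB trades forward at +1.47732% vs spot over the period.
Per annum: 0.0147732 / (8/12) = 0.022160 = 2.22%.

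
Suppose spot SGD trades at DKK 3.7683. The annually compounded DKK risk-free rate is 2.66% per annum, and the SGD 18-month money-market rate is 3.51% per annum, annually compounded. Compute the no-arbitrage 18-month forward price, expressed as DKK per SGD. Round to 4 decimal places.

3.7220

T = 18/12 years.
DKK growth factor: (1 + 0.0266)^(18/12) = 1.0401642.
Growth of 1 SGD over T: (1 + 0.0351)^(18/12) = 1.0531093.
Forward (DKK per SGD) = 3.7683 × 1.0401642 / 1.0531093 = 3.721979.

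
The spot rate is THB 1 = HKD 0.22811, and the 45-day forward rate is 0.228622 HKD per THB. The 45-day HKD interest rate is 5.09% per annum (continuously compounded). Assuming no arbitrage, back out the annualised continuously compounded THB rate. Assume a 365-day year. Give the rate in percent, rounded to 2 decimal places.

T = 45/365 years.
F/S = 0.228622/0.22811 = 1.0022445 = (growth of HKD) / (growth of THB).
The HKD side grows by e^(0.0509×45/365) = 1.0062951.
So the THB growth factor = 1.0040415.
Take logs: ln 1.0040415 / (45/365) = 0.032715, so 3.27%.

3.27%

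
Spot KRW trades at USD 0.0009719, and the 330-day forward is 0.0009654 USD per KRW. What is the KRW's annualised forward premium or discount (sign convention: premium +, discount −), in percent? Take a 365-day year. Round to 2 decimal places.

-0.74%

T = 330/365 years.
(F − S)/S = (0.0009654 − 0.0009719)/0.0009719 = -0.0066879.
Annualise by dividing by T: -0.0066879 / (330/365) = -0.007397 → -0.74%.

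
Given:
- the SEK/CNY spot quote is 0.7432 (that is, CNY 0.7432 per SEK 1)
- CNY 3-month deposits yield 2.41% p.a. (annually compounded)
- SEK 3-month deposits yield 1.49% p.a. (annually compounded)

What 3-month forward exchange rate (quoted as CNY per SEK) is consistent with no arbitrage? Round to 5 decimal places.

T = 3/12 years.
Growth of 1 CNY over T: (1 + 0.0241)^(3/12) = 1.0059713.
SEK growth factor: (1 + 0.0149)^(3/12) = 1.0037044.
CIP: F = S · (grow CNY)/(grow SEK) = 0.7432 × 1.0059713/1.0037044 = 0.7448785 CNY per SEK.

0.74488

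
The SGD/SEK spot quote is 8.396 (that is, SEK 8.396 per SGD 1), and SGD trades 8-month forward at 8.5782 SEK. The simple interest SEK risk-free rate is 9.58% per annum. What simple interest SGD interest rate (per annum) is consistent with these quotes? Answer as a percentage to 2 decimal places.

6.19%

T = 8/12 years.
By CIP, F/S equals the SEK-to-SGD growth ratio: 8.5782/8.396 = 1.0217008.
The SEK side grows by 1 + 0.0958×8/12 = 1.0638667.
That pins the SGD growth at 1.0412703.
(1.0412703 − 1)/T = 0.061905, i.e. 6.19%.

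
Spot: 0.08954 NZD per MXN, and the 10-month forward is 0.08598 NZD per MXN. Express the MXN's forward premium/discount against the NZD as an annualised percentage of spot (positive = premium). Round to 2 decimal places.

-4.77%

T = 10/12 years.
MXN trades forward at -3.97588% vs spot over the period.
Annualise by dividing by T: -0.0397588 / (10/12) = -0.047711 → -4.77%.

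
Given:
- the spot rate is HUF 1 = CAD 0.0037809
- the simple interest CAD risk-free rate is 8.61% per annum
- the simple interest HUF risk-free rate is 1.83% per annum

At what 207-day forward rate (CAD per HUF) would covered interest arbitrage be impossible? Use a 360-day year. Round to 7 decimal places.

0.0039268

T = 207/360 years.
CAD accumulates by 1 + 0.0861×207/360 = 1.0495075.
HUF accumulates by 1 + 0.0183×207/360 = 1.0105225.
So F = 0.0037809 × 1.0495075 / 1.0105225 = 0.003926764 (CAD/HUF).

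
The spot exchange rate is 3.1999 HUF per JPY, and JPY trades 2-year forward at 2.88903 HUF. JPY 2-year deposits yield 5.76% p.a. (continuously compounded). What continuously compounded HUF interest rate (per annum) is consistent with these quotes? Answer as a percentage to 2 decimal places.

T = 2 years.
CIP gives F = S · g_HUF/g_JPY, so g_HUF/g_JPY = 2.88903/3.1999 = 0.9028501.
JPY growth factor: e^(0.0576×2) = 1.1220978.
So the HUF growth factor = 1.0130861.
Take logs: ln 1.0130861 / 2 = 0.006501, so 0.65%.

0.65%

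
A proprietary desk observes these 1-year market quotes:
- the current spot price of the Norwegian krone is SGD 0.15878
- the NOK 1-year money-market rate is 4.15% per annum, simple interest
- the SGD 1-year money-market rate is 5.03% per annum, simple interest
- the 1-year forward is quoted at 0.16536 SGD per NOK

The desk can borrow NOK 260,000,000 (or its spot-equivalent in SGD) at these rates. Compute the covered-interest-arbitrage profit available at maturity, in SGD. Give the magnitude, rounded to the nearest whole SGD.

T = 1 year.
Invest the NOK and cover forward: 260,000,000 × 1.041500 × 0.16536 = SGD 44,777,834.40.
Convert at spot and invest in SGD: 260,000,000 × 0.15878 × 1.050300 = SGD 43,359,324.84.
The quoted forward overvalues NOK, so borrow SGD, buy NOK at spot, deposit the NOK at 4.15%, and sell the proceeds forward at 0.16536.
The gap between the two covered legs is SGD 1,418,510.

SGD 1,418,510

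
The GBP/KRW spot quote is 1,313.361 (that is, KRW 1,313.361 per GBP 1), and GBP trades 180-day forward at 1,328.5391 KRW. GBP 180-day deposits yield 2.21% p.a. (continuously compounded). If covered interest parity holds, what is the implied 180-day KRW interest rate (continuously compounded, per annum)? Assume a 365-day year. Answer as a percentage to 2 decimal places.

4.54%

T = 180/365 years.
By CIP, F/S equals the KRW-to-GBP growth ratio: 1328.5391/1313.361 = 1.0115567.
GBP growth factor: e^(0.0221×180/365) = 1.0109582.
Hence g_KRW = 1.0226415.
r = ln(1.0226415)/(180/365) = 0.045400 → 4.54%.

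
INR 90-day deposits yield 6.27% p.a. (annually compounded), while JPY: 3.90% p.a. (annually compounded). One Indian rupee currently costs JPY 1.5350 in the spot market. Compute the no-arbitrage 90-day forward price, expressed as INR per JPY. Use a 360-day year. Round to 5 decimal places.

0.65515

T = 90/360 years.
Growth of 1 JPY over T: (1 + 0.0390)^(90/360) = 1.0096106.
INR growth factor: (1 + 0.0627)^(90/360) = 1.0153194.
So F = 1.535 × 1.0096106 / 1.0153194 = 1.526369 (JPY/INR).
Invert for INR per JPY: 1 / 1.526369 = 0.65515.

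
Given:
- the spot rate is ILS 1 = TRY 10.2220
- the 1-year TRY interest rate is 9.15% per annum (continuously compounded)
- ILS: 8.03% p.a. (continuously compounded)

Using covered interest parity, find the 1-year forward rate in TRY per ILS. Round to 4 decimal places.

10.3371

T = 1 year.
TRY growth factor: e^(0.0915×1) = 1.09581678.
Growth of 1 ILS over T: e^(0.0803×1) = 1.0836121.
CIP: F = S · (grow TRY)/(grow ILS) = 10.222 × 1.09581678/1.0836121 = 10.337130 TRY per ILS.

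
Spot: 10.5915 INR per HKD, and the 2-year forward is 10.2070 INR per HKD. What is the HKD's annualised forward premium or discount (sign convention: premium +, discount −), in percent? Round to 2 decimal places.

-1.82%

T = 2 years.
Period premium: (10.2070 − 10.5915)/10.5915 = -0.0363027.
Per annum: -0.0363027 / 2 = -0.018151 = -1.82%.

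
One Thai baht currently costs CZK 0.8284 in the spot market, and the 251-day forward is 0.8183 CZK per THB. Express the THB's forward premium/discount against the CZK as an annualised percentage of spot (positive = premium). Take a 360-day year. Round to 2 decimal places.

T = 251/360 years.
Period premium: (0.8183 − 0.8284)/0.8284 = -0.0121922.
Per annum: -0.0121922 / (251/360) = -0.017487 = -1.75%.

-1.75%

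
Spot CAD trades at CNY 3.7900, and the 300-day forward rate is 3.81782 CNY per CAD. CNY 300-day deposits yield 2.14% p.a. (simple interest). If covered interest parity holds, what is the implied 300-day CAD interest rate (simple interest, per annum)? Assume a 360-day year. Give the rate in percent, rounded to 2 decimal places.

T = 300/360 years.
CIP gives F = S · g_CNY/g_CAD, so g_CNY/g_CAD = 3.81782/3.79 = 1.0073404.
CNY growth factor: 1 + 0.0214×300/360 = 1.0178333.
So the CAD growth factor = 1.0104164.
(1.0104164 − 1)/T = 0.012500, i.e. 1.25%.

1.25%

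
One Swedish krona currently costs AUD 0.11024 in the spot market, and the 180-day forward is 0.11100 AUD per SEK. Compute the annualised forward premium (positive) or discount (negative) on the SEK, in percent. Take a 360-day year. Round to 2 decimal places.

T = 180/360 years.
Period premium: (0.11100 − 0.11024)/0.11024 = 0.0068940.
Per annum: 0.0068940 / (180/360) = 0.013788 = 1.38%.

+1.38%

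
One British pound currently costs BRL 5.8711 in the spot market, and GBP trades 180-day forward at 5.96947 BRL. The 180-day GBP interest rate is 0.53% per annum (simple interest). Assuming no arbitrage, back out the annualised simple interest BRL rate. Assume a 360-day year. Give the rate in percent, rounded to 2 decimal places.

T = 180/360 years.
CIP gives F = S · g_BRL/g_GBP, so g_BRL/g_GBP = 5.96947/5.8711 = 1.0167550.
The GBP side grows by 1 + 0.0053×180/360 = 1.002650.
Hence g_BRL = 1.0194494.
(1.0194494 − 1)/T = 0.038899, i.e. 3.89%.

3.89%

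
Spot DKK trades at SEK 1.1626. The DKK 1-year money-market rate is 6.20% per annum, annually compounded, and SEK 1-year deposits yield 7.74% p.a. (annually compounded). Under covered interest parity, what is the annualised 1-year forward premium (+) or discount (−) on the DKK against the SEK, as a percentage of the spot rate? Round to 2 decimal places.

T = 1 year.
No-arbitrage forward: 1.1626 × 1.077400 / 1.062000 = 1.1794588 SEK/DKK.
Annualised premium = (F − S)/S × (1/T) = (1.1794588 − 1.1626)/1.1626 ÷ 1 = 1.45%.

+1.45%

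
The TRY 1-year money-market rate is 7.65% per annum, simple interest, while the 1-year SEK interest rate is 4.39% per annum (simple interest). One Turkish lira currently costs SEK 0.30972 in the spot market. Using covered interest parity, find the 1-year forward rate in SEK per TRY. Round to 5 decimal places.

0.30034

T = 1 year.
SEK growth factor: 1 + 0.0439×1 = 1.043900.
Growth of 1 TRY over T: 1 + 0.0765×1 = 1.076500.
So F = 0.30972 × 1.043900 / 1.076500 = 0.3003406 (SEK/TRY).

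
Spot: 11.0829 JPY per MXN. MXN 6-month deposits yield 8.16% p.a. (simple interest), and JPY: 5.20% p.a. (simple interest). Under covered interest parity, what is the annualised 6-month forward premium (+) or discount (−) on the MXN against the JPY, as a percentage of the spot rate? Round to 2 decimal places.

T = 6/12 years.
F = S · g_JPY/g_MXN = 11.0829 × 1.026000/1.040800 = 10.9253030.
Annualised premium = (F − S)/S × (1/T) = (10.9253030 − 11.0829)/11.0829 ÷ (6/12) = -2.84%.

-2.84%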